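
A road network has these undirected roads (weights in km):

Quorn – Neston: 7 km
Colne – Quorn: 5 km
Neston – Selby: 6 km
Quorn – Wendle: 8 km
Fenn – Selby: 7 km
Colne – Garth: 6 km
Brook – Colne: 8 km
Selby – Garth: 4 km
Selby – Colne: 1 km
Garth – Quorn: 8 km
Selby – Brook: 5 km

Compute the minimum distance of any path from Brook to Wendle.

Running Dijkstra from Brook:
Brook: 0
Selby: 5  (via Brook)
Colne: 6  (via Selby)
Garth: 9  (via Selby)
Quorn: 11  (via Colne)
Neston: 11  (via Selby)
Fenn: 12  (via Selby)
Wendle: 19  (via Quorn)
Shortest route: Brook → Selby → Colne → Quorn → Wendle = 19 km.

19 km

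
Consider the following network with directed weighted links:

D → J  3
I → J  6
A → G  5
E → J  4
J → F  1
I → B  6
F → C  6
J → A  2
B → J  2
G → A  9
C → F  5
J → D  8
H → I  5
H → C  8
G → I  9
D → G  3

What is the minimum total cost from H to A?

13

Running Dijkstra from H:
H: 0
I: 5  (via H)
C: 8  (via H)
B: 11  (via I)
J: 11  (via I)
F: 12  (via J)
A: 13  (via J)
Shortest route: H–I–J–A = 13.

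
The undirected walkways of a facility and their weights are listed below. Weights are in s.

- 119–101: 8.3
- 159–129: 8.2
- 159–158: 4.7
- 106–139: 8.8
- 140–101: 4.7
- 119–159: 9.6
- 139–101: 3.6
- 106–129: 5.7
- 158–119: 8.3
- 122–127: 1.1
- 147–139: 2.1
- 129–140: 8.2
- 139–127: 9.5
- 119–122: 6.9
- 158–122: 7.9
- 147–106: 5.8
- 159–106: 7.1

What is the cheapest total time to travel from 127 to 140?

17.8 s

Running Dijkstra from 127:
127: 0
122: 1.1  (via 127)
119: 8  (via 122)
158: 9  (via 122)
139: 9.5  (via 127)
147: 11.6  (via 139)
101: 13.1  (via 139)
159: 13.7  (via 158)
106: 17.4  (via 147)
140: 17.8  (via 101)
Shortest route: 127–139–101–140 = 17.8 s.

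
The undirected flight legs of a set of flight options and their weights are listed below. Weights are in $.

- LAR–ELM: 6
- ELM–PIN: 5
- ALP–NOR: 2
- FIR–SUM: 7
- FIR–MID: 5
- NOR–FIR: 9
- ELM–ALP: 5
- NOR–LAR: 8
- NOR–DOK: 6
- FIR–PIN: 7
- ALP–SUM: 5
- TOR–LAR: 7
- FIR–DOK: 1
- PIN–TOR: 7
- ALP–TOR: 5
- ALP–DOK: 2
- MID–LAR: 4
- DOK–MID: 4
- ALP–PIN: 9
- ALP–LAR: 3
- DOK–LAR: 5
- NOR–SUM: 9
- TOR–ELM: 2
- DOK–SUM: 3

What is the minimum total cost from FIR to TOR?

Candidate routes:
FIR–DOK–ALP–ELM–TOR: 1+2+5+2 = 10
FIR–DOK–LAR–TOR: 1+5+7 = 13
FIR–DOK–ALP–TOR: 1+2+5 = 8
The minimum is $8 via FIR–DOK–ALP–TOR.

$8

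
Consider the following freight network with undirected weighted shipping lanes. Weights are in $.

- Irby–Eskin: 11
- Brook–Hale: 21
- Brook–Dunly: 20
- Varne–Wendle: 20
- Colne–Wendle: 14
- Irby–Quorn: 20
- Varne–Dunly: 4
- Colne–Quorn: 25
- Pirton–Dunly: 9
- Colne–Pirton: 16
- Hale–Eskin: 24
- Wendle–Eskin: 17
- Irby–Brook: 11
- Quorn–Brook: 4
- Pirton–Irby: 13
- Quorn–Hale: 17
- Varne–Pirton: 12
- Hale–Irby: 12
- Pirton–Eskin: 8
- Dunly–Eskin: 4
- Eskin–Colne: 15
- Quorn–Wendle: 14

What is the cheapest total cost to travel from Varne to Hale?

$31

Candidate routes:
Varne → Dunly → Eskin → Hale: 4+4+24 = 32
Varne → Dunly → Eskin → Irby → Hale: 4+4+11+12 = 31
Cheapest is Varne → Dunly → Eskin → Irby → Hale at $31.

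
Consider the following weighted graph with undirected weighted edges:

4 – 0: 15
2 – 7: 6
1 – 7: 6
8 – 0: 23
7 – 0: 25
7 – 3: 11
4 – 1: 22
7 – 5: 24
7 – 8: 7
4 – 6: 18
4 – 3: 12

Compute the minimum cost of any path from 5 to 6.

65

Compare a few routes:
5 - 7 - 8 - 0 - 4 - 6: 24+7+23+15+18 = 87
5 - 7 - 1 - 4 - 6: 24+6+22+18 = 70
5 - 7 - 3 - 4 - 6: 24+11+12+18 = 65
5 - 7 - 0 - 4 - 6: 24+25+15+18 = 82
Cheapest is 5 - 7 - 3 - 4 - 6 at 65.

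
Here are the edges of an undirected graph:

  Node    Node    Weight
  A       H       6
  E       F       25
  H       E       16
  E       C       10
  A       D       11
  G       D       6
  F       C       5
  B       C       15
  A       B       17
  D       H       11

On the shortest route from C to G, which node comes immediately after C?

Compare a few routes:
C → E → H → A → D → G: 10+16+6+11+6 = 49
C → B → A → D → G: 15+17+11+6 = 49
C → E → H → D → G: 10+16+11+6 = 43
The minimum is 43 via C → E → H → D → G.
So from C the first move is to E.

E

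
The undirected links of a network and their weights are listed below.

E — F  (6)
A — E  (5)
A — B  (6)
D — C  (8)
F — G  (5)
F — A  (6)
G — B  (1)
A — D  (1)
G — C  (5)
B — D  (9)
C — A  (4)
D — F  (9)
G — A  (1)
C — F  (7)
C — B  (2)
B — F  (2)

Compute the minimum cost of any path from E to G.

6

Running Dijkstra from E:
E: 0
A: 5  (via E)
D: 6  (via A)
F: 6  (via E)
G: 6  (via A)
Shortest route: E → A → G = 6.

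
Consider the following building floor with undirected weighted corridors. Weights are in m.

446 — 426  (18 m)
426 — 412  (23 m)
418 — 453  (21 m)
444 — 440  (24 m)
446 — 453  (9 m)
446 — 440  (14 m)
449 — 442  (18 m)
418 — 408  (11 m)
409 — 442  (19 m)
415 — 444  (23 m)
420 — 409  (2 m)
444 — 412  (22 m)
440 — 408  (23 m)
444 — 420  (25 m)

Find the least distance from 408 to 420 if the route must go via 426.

Shortest 408→426: 408 → 440 → 446 → 426 = 55
Shortest 426→420: 426 → 412 → 444 → 420 = 70
Total via 426: 55 + 70 = 125 m.

125 m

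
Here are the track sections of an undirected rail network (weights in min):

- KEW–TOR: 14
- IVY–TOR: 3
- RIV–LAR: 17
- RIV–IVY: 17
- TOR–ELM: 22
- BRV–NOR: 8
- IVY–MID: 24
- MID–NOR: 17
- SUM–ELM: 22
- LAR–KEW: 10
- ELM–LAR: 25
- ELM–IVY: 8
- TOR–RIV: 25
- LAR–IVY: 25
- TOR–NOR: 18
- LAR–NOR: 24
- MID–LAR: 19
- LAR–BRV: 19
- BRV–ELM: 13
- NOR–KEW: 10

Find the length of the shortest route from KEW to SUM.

Running Dijkstra from KEW:
KEW: 0
NOR: 10  (via KEW)
LAR: 10  (via KEW)
TOR: 14  (via KEW)
IVY: 17  (via TOR)
BRV: 18  (via NOR)
ELM: 25  (via IVY)
MID: 27  (via NOR)
RIV: 27  (via LAR)
SUM: 47  (via ELM)
Shortest route: KEW–TOR–IVY–ELM–SUM = 47 min.

47 min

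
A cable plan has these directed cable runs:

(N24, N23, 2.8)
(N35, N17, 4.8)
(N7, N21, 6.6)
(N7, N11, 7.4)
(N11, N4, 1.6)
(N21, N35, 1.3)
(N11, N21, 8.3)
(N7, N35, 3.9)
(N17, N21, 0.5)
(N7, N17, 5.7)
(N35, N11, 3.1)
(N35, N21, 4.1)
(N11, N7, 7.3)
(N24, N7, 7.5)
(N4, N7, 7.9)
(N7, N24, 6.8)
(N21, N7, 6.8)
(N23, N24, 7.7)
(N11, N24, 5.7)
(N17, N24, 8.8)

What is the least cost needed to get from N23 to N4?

Running Dijkstra from N23:
N23: 0
N24: 7.7  (via N23)
N7: 15.2  (via N24)
N35: 19.1  (via N7)
N17: 20.9  (via N7)
N21: 21.4  (via N17)
N11: 22.2  (via N35)
N4: 23.8  (via N11)
Shortest route: N23–N24–N7–N35–N11–N4 = 23.8.

23.8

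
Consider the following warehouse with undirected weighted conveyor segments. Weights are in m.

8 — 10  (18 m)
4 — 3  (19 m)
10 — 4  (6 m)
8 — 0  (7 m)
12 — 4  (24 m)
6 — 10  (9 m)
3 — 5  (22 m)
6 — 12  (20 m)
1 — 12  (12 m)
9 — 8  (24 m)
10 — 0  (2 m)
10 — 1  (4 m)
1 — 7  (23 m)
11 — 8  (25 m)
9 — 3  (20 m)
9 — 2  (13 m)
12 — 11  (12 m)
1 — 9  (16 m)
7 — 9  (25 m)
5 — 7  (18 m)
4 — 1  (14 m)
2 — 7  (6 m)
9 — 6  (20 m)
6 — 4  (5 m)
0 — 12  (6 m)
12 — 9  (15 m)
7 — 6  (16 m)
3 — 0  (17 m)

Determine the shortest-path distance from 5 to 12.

Compare a few routes:
5–3–0–12: 22+17+6 = 45
5–7–6–10–0–12: 18+16+9+2+6 = 51
Cheapest is 5–3–0–12 at 45 m.

45 m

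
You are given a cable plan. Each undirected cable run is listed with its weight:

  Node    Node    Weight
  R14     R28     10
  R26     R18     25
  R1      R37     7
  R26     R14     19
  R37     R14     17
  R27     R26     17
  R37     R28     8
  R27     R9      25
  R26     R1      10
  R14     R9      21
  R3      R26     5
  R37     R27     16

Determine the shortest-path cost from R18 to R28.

Compare a few routes:
R18 → R26 → R1 → R37 → R28: 25+10+7+8 = 50
R18 → R26 → R27 → R37 → R28: 25+17+16+8 = 66
R18 → R26 → R14 → R28: 25+19+10 = 54
Cheapest is R18 → R26 → R1 → R37 → R28 at 50.

50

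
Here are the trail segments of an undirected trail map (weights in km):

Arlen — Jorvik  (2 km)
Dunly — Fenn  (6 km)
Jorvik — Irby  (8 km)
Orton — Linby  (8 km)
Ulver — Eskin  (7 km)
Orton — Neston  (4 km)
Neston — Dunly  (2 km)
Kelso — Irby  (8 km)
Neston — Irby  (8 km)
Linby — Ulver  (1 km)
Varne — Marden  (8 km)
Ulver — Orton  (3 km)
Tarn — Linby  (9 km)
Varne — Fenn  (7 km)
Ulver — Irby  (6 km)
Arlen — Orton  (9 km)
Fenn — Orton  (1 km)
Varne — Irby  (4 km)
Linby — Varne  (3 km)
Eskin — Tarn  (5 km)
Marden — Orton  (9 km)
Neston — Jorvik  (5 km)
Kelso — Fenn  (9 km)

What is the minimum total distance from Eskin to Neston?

Enumerating some paths:
Eskin - Ulver - Irby - Neston: 7+6+8 = 21
Eskin - Ulver - Orton - Neston: 7+3+4 = 14
Eskin - Ulver - Linby - Orton - Neston: 7+1+8+4 = 20
Eskin - Ulver - Orton - Fenn - Dunly - Neston: 7+3+1+6+2 = 19
Cheapest is Eskin - Ulver - Orton - Neston at 14 km.

14 km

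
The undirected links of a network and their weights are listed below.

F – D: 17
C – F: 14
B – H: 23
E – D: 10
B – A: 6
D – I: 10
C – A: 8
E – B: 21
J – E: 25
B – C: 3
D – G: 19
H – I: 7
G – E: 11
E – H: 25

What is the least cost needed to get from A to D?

Enumerating some paths:
A–C–F–D: 8+14+17 = 39
A–B–E–D: 6+21+10 = 37
Cheapest is A–B–E–D at 37.

37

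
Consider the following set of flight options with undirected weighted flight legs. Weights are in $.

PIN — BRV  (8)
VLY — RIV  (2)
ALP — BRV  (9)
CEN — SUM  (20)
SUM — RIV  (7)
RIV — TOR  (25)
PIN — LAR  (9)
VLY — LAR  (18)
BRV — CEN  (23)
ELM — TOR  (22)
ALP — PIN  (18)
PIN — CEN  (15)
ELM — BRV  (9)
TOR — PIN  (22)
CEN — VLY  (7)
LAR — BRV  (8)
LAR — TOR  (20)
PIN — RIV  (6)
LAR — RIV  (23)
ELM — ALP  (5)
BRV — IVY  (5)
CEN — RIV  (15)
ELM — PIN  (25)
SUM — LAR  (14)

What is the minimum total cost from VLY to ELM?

Candidate routes:
VLY–RIV–PIN–BRV–ELM: 2+6+8+9 = 25
VLY–RIV–PIN–ALP–ELM: 2+6+18+5 = 31
VLY–RIV–PIN–BRV–ALP–ELM: 2+6+8+9+5 = 30
Cheapest is VLY–RIV–PIN–BRV–ELM at $25.

$25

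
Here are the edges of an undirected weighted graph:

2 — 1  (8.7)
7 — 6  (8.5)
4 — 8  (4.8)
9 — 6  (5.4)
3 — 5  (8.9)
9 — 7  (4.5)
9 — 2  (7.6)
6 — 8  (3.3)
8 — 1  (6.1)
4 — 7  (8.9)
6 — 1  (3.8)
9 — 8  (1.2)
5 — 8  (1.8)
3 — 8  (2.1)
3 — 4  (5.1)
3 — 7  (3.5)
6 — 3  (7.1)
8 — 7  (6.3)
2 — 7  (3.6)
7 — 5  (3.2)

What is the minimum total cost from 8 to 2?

8.6

Enumerating some paths:
8–3–7–2: 2.1+3.5+3.6 = 9.2
8–9–2: 1.2+7.6 = 8.8
8–5–7–2: 1.8+3.2+3.6 = 8.6
Cheapest is 8–5–7–2 at 8.6.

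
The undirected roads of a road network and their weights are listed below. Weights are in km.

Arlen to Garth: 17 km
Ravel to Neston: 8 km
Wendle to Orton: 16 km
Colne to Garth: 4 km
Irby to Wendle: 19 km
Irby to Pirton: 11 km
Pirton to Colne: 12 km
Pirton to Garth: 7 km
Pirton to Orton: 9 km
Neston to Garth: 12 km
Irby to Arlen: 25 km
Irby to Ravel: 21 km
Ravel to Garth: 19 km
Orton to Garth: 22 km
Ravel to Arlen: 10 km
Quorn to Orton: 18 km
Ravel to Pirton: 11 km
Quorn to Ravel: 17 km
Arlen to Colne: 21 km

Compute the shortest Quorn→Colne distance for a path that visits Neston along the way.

41 km

Best Quorn to Neston: Quorn–Ravel–Neston costing 25
Best Neston to Colne: Neston–Garth–Colne costing 16
Total via Neston: 25 + 16 = 41 km.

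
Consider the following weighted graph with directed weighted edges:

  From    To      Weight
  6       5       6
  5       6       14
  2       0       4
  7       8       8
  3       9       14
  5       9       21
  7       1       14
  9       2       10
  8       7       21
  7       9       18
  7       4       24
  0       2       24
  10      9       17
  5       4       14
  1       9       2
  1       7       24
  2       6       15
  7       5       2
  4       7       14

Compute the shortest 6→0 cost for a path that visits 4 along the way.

Best 6 to 4: 6–5–4 costing 20
Best 4 to 0: 4–7–1–9–2–0 costing 44
Total via 4: 20 + 44 = 64.

64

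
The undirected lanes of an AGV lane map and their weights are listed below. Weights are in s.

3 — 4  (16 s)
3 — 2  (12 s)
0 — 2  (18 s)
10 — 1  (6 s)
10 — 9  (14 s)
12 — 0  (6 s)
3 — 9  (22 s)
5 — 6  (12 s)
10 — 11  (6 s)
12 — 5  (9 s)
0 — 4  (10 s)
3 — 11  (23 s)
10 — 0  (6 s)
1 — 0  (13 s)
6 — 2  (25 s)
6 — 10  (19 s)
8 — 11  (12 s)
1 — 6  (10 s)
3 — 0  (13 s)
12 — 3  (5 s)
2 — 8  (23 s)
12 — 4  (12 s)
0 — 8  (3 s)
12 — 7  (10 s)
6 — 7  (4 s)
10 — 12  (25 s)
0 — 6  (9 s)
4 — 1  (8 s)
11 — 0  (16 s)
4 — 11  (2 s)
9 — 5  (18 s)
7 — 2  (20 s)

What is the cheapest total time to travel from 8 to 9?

23 s

Compare a few routes:
8 → 0 → 10 → 9: 3+6+14 = 23
8 → 11 → 10 → 9: 12+6+14 = 32
8 → 0 → 4 → 11 → 10 → 9: 3+10+2+6+14 = 35
8 → 0 → 1 → 10 → 9: 3+13+6+14 = 36
Cheapest is 8 → 0 → 10 → 9 at 23 s.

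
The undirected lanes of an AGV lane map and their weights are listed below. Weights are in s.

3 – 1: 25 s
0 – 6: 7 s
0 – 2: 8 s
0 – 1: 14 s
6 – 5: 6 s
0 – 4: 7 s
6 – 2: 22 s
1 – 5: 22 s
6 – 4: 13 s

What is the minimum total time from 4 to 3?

Settle nodes by increasing distance from 4:
4: 0
0: 7  (via 4)
6: 13  (via 4)
2: 15  (via 0)
5: 19  (via 6)
1: 21  (via 0)
3: 46  (via 1)
Shortest route: 4–0–1–3 = 46 s.

46 s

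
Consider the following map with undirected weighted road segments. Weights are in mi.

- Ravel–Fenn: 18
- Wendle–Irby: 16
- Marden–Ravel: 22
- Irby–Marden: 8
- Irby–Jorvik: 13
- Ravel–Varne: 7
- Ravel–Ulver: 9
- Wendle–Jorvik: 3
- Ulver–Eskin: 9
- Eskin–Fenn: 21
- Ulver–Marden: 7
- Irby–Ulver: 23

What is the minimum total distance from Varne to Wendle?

Compare a few routes:
Varne - Ravel - Marden - Irby - Jorvik - Wendle: 7+22+8+13+3 = 53
Varne - Ravel - Ulver - Marden - Irby - Wendle: 7+9+7+8+16 = 47
Cheapest is Varne - Ravel - Ulver - Marden - Irby - Wendle at 47 mi.

47 mi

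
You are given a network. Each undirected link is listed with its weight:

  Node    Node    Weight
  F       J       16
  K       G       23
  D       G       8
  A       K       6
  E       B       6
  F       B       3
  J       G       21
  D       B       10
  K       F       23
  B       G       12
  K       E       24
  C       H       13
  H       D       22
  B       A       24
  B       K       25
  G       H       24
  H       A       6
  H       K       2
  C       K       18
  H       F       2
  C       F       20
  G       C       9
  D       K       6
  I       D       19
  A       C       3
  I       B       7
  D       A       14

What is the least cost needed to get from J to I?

26

Running Dijkstra from J:
J: 0
F: 16  (via J)
H: 18  (via F)
B: 19  (via F)
K: 20  (via H)
G: 21  (via J)
A: 24  (via H)
E: 25  (via B)
D: 26  (via K)
I: 26  (via B)
Shortest route: J–F–B–I = 26.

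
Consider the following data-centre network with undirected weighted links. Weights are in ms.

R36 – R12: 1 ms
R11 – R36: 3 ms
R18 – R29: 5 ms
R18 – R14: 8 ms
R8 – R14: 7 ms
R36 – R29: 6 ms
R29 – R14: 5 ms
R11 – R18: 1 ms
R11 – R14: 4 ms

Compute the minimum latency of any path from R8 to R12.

15 ms

Enumerating some paths:
R8 - R14 - R18 - R11 - R36 - R12: 7+8+1+3+1 = 20
R8 - R14 - R11 - R36 - R12: 7+4+3+1 = 15
R8 - R14 - R29 - R18 - R11 - R36 - R12: 7+5+5+1+3+1 = 22
R8 - R14 - R29 - R36 - R12: 7+5+6+1 = 19
The minimum is 15 ms via R8 - R14 - R11 - R36 - R12.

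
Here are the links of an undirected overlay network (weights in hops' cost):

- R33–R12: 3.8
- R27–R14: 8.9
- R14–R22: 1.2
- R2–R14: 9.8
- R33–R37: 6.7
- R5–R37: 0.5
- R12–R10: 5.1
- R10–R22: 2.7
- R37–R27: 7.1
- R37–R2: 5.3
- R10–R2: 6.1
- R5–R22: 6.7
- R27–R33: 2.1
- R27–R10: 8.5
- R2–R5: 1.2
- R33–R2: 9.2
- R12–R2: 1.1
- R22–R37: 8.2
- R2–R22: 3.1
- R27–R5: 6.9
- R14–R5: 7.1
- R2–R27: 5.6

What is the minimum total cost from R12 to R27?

5.9 hops' cost

Candidate routes:
R12 → R2 → R27: 1.1+5.6 = 6.7
R12 → R2 → R5 → R27: 1.1+1.2+6.9 = 9.2
R12 → R33 → R27: 3.8+2.1 = 5.9
R12 → R2 → R5 → R37 → R27: 1.1+1.2+0.5+7.1 = 9.9
Cheapest is R12 → R33 → R27 at 5.9 hops' cost.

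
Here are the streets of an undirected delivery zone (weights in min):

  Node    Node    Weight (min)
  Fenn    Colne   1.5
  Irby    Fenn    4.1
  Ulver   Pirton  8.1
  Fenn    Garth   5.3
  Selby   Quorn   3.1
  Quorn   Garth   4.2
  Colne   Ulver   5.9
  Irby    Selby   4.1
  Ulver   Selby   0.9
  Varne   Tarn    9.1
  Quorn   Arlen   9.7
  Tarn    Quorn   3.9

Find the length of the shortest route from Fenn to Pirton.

15.5 min

Compare a few routes:
Fenn–Irby–Selby–Ulver–Pirton: 4.1+4.1+0.9+8.1 = 17.2
Fenn–Colne–Ulver–Pirton: 1.5+5.9+8.1 = 15.5
The minimum is 15.5 min via Fenn–Colne–Ulver–Pirton.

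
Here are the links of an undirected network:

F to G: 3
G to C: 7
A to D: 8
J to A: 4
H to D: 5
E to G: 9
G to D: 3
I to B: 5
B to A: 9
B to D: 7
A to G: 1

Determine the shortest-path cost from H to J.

13

Shortest distances from H:
H: 0
D: 5  (via H)
G: 8  (via D)
A: 9  (via G)
F: 11  (via G)
B: 12  (via D)
J: 13  (via A)
Shortest route: H → D → G → A → J = 13.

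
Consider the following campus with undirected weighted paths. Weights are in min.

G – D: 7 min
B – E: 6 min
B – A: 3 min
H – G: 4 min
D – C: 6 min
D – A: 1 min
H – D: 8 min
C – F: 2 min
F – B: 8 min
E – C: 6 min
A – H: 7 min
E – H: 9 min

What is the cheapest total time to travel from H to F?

Enumerating some paths:
H–A–B–F: 7+3+8 = 18
H–D–C–F: 8+6+2 = 16
H–E–C–F: 9+6+2 = 17
The minimum is 16 min via H–D–C–F.

16 min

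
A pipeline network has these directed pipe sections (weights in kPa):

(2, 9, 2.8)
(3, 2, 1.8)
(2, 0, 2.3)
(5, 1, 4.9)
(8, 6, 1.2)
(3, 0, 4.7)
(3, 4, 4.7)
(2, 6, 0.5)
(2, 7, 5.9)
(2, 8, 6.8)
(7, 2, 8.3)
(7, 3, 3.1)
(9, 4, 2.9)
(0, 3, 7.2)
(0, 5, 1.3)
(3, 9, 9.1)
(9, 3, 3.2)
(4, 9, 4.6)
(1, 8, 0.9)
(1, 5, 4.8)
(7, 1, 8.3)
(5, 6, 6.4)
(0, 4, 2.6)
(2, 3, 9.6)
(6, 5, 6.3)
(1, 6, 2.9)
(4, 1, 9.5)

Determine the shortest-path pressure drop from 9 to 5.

Settle nodes by increasing distance from 9:
9: 0
4: 2.9  (via 9)
3: 3.2  (via 9)
2: 5  (via 3)
6: 5.5  (via 2)
0: 7.3  (via 2)
5: 8.6  (via 0)
Shortest route: 9–3–2–0–5 = 8.6 kPa.

8.6 kPa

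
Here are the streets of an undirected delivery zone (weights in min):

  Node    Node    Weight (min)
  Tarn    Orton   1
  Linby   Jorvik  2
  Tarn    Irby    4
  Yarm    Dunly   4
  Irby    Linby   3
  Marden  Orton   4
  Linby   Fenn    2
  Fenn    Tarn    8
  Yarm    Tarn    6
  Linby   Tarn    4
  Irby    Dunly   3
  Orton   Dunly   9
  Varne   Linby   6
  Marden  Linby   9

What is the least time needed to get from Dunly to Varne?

12 min

Enumerating some paths:
Dunly - Irby - Linby - Varne: 3+3+6 = 12
Dunly - Irby - Tarn - Linby - Varne: 3+4+4+6 = 17
The minimum is 12 min via Dunly - Irby - Linby - Varne.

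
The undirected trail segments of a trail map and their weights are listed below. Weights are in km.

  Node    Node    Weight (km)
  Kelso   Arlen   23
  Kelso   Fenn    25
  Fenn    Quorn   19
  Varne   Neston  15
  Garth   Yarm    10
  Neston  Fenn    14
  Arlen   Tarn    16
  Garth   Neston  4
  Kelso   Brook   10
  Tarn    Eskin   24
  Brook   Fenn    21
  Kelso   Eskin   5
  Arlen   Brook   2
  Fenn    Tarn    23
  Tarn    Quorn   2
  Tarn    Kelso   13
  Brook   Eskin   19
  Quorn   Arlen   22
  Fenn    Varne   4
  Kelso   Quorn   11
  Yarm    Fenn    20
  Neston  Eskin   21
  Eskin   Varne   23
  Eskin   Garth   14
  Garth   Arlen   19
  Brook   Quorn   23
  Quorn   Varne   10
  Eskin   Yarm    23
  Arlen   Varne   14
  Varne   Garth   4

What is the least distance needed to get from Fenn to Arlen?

Running Dijkstra from Fenn:
Fenn: 0
Varne: 4  (via Fenn)
Garth: 8  (via Varne)
Neston: 12  (via Garth)
Quorn: 14  (via Varne)
Tarn: 16  (via Quorn)
Yarm: 18  (via Garth)
Arlen: 18  (via Varne)
Shortest route: Fenn–Varne–Arlen = 18 km.

18 km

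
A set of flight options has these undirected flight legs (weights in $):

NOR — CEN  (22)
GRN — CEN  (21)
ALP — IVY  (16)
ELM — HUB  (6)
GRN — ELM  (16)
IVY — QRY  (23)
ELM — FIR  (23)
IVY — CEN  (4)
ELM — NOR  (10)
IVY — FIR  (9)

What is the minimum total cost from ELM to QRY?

$55

Enumerating some paths:
ELM–GRN–CEN–IVY–QRY: 16+21+4+23 = 64
ELM–NOR–CEN–IVY–QRY: 10+22+4+23 = 59
ELM–FIR–IVY–QRY: 23+9+23 = 55
Cheapest is ELM–FIR–IVY–QRY at $55.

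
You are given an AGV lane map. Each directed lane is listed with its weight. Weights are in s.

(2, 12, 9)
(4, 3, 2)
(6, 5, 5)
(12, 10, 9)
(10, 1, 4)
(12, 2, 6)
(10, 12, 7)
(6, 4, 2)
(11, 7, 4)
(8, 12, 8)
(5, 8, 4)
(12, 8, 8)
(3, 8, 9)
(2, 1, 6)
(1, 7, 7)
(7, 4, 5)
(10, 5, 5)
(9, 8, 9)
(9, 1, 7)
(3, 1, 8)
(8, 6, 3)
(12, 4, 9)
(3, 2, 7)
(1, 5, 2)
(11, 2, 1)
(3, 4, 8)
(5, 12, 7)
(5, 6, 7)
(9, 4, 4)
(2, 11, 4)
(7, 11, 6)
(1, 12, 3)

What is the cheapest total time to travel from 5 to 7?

Shortest distances from 5:
5: 0
8: 4  (via 5)
6: 7  (via 5)
12: 7  (via 5)
4: 9  (via 6)
3: 11  (via 4)
2: 13  (via 12)
10: 16  (via 12)
11: 17  (via 2)
1: 19  (via 3)
7: 21  (via 11)
Shortest route: 5 → 12 → 2 → 11 → 7 = 21 s.

21 s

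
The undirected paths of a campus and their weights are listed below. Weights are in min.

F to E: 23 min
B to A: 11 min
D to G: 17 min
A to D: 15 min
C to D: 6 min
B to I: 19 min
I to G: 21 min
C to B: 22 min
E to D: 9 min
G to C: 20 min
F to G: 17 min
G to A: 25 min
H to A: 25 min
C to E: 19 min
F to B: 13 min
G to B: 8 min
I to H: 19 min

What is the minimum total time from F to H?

Shortest distances from F:
F: 0
B: 13  (via F)
G: 17  (via F)
E: 23  (via F)
A: 24  (via B)
D: 32  (via E)
I: 32  (via B)
C: 35  (via B)
H: 49  (via A)
Shortest route: F → B → A → H = 49 min.

49 min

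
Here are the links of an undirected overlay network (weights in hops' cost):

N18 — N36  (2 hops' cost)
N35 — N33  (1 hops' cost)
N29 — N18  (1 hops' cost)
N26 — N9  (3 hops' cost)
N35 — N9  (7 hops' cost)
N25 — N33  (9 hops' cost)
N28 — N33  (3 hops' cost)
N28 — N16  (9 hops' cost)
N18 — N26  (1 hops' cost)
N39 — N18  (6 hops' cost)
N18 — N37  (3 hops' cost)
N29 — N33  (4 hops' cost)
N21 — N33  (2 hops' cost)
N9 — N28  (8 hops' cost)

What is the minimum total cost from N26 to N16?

18 hops' cost

Compare a few routes:
N26–N18–N29–N33–N35–N9–N28–N16: 1+1+4+1+7+8+9 = 31
N26–N9–N28–N16: 3+8+9 = 20
N26–N9–N35–N33–N28–N16: 3+7+1+3+9 = 23
N26–N18–N29–N33–N28–N16: 1+1+4+3+9 = 18
Cheapest is N26–N18–N29–N33–N28–N16 at 18 hops' cost.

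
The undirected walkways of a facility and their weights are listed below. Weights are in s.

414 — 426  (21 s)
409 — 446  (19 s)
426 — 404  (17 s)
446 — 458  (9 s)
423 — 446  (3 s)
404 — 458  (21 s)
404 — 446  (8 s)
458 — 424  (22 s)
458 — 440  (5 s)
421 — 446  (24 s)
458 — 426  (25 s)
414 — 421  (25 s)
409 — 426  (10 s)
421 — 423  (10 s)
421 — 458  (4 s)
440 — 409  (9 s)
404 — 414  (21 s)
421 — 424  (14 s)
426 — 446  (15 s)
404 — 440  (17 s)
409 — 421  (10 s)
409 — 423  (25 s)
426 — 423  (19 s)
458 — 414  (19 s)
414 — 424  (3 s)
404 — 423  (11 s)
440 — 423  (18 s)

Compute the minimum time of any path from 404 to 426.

Running Dijkstra from 404:
404: 0
446: 8  (via 404)
423: 11  (via 404)
426: 17  (via 404)
Shortest route: 404–426 = 17 s.

17 s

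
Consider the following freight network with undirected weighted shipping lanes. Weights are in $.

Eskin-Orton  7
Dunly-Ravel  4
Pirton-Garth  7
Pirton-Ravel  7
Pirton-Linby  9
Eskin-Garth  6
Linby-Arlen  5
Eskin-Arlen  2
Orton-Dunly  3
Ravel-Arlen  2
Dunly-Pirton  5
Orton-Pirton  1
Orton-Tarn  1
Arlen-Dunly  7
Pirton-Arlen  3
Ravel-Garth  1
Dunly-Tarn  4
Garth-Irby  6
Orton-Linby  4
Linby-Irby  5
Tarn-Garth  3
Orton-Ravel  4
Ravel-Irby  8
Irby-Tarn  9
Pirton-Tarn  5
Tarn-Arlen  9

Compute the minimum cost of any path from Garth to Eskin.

Shortest distances from Garth:
Garth: 0
Ravel: 1  (via Garth)
Tarn: 3  (via Garth)
Arlen: 3  (via Ravel)
Orton: 4  (via Tarn)
Pirton: 5  (via Orton)
Eskin: 5  (via Arlen)
Shortest route: Garth–Ravel–Arlen–Eskin = $5.

$5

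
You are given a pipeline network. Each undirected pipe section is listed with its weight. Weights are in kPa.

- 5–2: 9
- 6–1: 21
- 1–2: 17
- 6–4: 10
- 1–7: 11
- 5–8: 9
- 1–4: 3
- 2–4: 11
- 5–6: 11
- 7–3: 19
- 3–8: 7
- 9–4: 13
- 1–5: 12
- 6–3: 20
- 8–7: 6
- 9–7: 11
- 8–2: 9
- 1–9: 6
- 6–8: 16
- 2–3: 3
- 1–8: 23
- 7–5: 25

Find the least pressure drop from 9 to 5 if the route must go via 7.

26 kPa

Best 9 to 7: 9 → 7 costing 11
Shortest 7→5: 7 → 8 → 5 = 15
Total via 7: 11 + 15 = 26 kPa.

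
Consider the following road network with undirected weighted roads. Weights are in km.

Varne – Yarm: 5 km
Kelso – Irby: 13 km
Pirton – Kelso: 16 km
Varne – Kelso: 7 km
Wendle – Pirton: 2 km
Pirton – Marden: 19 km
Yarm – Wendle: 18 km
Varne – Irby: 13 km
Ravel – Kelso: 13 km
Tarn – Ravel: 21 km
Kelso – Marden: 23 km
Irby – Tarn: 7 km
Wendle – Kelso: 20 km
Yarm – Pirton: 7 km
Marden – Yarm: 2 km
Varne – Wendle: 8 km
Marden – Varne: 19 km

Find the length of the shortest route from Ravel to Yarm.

25 km

Compare a few routes:
Ravel–Kelso–Varne–Wendle–Pirton–Yarm: 13+7+8+2+7 = 37
Ravel–Kelso–Varne–Yarm: 13+7+5 = 25
Ravel–Kelso–Pirton–Yarm: 13+16+7 = 36
Cheapest is Ravel–Kelso–Varne–Yarm at 25 km.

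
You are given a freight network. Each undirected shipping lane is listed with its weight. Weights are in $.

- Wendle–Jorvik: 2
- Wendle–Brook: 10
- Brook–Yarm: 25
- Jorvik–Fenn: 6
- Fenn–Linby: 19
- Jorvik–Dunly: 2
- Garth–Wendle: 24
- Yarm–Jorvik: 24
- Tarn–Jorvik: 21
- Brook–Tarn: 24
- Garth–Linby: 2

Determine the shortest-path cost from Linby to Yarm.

Running Dijkstra from Linby:
Linby: 0
Garth: 2  (via Linby)
Fenn: 19  (via Linby)
Jorvik: 25  (via Fenn)
Wendle: 26  (via Garth)
Dunly: 27  (via Jorvik)
Brook: 36  (via Wendle)
Tarn: 46  (via Jorvik)
Yarm: 49  (via Jorvik)
Shortest route: Linby → Fenn → Jorvik → Yarm = $49.

$49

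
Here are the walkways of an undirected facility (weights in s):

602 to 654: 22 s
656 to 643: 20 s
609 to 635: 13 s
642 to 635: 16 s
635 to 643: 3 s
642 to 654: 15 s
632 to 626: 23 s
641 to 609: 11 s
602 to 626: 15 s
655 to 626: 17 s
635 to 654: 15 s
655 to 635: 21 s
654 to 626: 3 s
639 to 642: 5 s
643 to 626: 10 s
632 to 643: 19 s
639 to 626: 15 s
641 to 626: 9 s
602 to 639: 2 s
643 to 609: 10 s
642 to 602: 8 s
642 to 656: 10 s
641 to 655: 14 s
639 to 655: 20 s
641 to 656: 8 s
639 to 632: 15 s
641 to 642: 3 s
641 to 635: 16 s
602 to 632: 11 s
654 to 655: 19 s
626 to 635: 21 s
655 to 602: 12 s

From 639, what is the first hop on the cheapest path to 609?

642

Enumerating some paths:
639 → 602 → 642 → 641 → 609: 2+8+3+11 = 24
639 → 642 → 641 → 609: 5+3+11 = 19
Cheapest is 639 → 642 → 641 → 609 at 19 s.
So from 639 the first move is to 642.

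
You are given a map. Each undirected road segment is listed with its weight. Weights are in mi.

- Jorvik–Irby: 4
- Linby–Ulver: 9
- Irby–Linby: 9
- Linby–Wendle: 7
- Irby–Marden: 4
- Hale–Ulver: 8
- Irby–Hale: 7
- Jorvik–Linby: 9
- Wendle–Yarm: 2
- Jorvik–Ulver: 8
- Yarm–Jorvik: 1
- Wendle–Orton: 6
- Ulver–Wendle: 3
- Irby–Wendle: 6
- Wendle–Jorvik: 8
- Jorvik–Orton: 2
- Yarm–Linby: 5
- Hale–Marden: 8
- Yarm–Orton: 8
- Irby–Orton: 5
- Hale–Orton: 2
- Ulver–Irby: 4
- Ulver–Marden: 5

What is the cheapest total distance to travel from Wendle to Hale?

Shortest distances from Wendle:
Wendle: 0
Yarm: 2  (via Wendle)
Jorvik: 3  (via Yarm)
Ulver: 3  (via Wendle)
Orton: 5  (via Jorvik)
Irby: 6  (via Wendle)
Linby: 7  (via Wendle)
Hale: 7  (via Orton)
Shortest route: Wendle–Yarm–Jorvik–Orton–Hale = 7 mi.

7 mi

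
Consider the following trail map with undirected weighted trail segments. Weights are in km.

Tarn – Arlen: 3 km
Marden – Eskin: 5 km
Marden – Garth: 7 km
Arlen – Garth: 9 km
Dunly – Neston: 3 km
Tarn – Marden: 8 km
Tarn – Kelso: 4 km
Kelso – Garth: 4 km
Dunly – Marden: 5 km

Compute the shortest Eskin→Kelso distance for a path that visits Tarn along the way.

Best Eskin to Tarn: Eskin → Marden → Tarn costing 13
Best Tarn to Kelso: Tarn → Kelso costing 4
Total via Tarn: 13 + 4 = 17 km.

17 km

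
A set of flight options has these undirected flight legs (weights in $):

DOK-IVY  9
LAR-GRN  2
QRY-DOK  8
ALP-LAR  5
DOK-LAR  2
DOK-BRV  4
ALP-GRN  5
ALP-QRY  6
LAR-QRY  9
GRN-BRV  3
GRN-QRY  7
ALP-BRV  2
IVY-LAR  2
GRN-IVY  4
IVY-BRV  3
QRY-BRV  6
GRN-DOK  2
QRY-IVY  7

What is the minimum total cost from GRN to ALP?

Candidate routes:
GRN–ALP: 5 = 5
GRN–LAR–ALP: 2+5 = 7
The minimum is $5 via GRN–ALP.

$5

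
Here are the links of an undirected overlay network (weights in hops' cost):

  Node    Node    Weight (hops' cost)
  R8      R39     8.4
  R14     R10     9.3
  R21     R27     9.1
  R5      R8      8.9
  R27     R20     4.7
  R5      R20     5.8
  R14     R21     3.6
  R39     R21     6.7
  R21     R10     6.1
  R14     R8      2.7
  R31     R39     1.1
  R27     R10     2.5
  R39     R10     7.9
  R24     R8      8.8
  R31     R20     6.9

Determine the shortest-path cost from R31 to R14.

11.4 hops' cost

Candidate routes:
R31 - R39 - R8 - R14: 1.1+8.4+2.7 = 12.2
R31 - R39 - R10 - R14: 1.1+7.9+9.3 = 18.3
R31 - R39 - R21 - R14: 1.1+6.7+3.6 = 11.4
The minimum is 11.4 hops' cost via R31 - R39 - R21 - R14.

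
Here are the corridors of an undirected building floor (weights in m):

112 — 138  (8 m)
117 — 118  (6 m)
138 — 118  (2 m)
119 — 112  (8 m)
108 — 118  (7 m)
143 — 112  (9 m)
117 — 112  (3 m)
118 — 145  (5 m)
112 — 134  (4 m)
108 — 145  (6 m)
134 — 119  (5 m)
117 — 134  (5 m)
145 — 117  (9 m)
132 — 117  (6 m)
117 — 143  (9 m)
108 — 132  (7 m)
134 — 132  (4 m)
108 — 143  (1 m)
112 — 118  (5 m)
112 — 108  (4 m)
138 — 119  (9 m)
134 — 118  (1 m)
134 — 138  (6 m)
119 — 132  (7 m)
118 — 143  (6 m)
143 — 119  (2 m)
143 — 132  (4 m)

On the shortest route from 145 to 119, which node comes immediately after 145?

108

Enumerating some paths:
145 → 118 → 143 → 119: 5+6+2 = 13
145 → 118 → 108 → 143 → 119: 5+7+1+2 = 15
145 → 108 → 143 → 119: 6+1+2 = 9
145 → 118 → 134 → 119: 5+1+5 = 11
Cheapest is 145 → 108 → 143 → 119 at 9 m.
So from 145 the first move is to 108.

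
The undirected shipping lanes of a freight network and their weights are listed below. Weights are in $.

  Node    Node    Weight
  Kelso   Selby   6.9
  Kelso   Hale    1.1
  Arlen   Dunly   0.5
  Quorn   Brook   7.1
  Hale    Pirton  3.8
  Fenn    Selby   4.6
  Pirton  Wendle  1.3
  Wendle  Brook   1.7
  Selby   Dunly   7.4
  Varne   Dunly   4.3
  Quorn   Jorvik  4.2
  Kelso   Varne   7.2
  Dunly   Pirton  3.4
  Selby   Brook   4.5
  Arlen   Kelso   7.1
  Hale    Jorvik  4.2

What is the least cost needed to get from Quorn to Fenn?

$16.2

Compare a few routes:
Quorn–Brook–Selby–Fenn: 7.1+4.5+4.6 = 16.2
Quorn–Jorvik–Hale–Kelso–Selby–Fenn: 4.2+4.2+1.1+6.9+4.6 = 21
The minimum is $16.2 via Quorn–Brook–Selby–Fenn.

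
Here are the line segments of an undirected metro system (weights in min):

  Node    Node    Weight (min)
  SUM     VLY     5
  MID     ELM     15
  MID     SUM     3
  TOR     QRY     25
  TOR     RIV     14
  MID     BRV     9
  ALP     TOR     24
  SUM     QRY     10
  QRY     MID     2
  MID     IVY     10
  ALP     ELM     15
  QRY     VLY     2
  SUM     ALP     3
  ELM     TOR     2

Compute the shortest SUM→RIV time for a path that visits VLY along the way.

40 min

Best SUM to VLY: SUM–VLY costing 5
Best VLY to RIV: VLY–QRY–MID–ELM–TOR–RIV costing 35
Total via VLY: 5 + 35 = 40 min.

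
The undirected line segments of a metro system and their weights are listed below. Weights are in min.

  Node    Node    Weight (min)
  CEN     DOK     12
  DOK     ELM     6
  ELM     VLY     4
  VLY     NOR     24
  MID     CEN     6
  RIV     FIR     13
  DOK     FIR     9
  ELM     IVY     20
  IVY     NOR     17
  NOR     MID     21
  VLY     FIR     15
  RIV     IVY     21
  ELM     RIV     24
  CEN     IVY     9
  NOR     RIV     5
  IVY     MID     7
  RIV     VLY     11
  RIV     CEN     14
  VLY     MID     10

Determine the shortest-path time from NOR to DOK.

Compare a few routes:
NOR–RIV–FIR–DOK: 5+13+9 = 27
NOR–RIV–CEN–DOK: 5+14+12 = 31
NOR–RIV–VLY–ELM–DOK: 5+11+4+6 = 26
Cheapest is NOR–RIV–VLY–ELM–DOK at 26 min.

26 min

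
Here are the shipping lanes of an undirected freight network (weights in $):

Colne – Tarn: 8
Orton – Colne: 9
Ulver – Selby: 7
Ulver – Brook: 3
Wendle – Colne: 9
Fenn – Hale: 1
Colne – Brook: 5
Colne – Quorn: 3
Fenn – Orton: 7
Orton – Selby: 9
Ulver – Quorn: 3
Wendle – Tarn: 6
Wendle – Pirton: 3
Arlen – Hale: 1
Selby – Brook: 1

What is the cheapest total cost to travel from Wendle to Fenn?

Enumerating some paths:
Wendle → Colne → Quorn → Ulver → Brook → Selby → Orton → Fenn: 9+3+3+3+1+9+7 = 35
Wendle → Colne → Brook → Selby → Orton → Fenn: 9+5+1+9+7 = 31
Wendle → Tarn → Colne → Orton → Fenn: 6+8+9+7 = 30
Wendle → Colne → Orton → Fenn: 9+9+7 = 25
Cheapest is Wendle → Colne → Orton → Fenn at $25.

$25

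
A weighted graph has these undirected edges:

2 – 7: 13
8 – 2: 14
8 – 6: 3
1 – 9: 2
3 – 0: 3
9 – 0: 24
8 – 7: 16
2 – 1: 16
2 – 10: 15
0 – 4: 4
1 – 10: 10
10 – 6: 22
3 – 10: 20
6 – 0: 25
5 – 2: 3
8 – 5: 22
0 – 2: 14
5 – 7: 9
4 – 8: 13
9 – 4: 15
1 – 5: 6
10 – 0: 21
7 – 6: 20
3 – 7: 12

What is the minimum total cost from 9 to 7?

17

Compare a few routes:
9 - 1 - 5 - 2 - 7: 2+6+3+13 = 24
9 - 1 - 5 - 7: 2+6+9 = 17
9 - 1 - 2 - 5 - 7: 2+16+3+9 = 30
The minimum is 17 via 9 - 1 - 5 - 7.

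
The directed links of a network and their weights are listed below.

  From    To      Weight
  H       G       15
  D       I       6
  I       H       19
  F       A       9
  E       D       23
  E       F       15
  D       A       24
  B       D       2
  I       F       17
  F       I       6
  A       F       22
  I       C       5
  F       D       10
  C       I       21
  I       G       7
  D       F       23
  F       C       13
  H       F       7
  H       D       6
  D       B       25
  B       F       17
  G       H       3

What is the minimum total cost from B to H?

18

Shortest distances from B:
B: 0
D: 2  (via B)
I: 8  (via D)
C: 13  (via I)
G: 15  (via I)
F: 17  (via B)
H: 18  (via G)
Shortest route: B–D–I–G–H = 18.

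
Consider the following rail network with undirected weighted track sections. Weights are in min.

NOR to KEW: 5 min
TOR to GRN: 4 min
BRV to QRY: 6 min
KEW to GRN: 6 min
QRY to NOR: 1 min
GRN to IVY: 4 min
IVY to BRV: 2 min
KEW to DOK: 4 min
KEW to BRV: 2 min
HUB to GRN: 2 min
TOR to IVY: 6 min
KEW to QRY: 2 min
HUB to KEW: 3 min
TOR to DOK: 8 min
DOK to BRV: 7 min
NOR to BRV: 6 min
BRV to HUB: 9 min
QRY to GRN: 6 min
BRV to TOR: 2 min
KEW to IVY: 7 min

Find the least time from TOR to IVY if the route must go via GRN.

Shortest TOR→GRN: TOR → GRN = 4
Best GRN to IVY: GRN → IVY costing 4
Total via GRN: 4 + 4 = 8 min.

8 min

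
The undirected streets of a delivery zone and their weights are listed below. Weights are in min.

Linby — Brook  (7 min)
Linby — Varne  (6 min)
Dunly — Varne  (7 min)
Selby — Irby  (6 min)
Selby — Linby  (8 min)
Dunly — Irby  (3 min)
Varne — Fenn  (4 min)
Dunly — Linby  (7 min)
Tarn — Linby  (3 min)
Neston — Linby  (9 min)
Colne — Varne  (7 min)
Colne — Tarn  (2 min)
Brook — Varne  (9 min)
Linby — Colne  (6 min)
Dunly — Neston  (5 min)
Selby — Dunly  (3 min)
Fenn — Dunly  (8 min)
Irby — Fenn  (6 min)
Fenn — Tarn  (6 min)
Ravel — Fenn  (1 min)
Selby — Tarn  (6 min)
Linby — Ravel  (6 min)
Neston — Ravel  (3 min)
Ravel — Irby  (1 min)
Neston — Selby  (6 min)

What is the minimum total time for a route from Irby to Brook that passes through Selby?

Shortest Irby→Selby: Irby–Selby = 6
Best Selby to Brook: Selby–Linby–Brook costing 15
Total via Selby: 6 + 15 = 21 min.

21 min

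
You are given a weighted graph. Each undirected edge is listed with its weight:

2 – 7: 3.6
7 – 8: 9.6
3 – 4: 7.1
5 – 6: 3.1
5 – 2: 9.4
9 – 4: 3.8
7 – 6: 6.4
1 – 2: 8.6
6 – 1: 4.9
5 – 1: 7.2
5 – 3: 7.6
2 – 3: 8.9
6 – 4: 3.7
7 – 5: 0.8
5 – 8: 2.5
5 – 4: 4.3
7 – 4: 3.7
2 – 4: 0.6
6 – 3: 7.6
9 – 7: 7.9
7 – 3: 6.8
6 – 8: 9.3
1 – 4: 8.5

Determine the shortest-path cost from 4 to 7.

3.7

Settle nodes by increasing distance from 4:
4: 0
2: 0.6  (via 4)
6: 3.7  (via 4)
7: 3.7  (via 4)
Shortest route: 4–7 = 3.7.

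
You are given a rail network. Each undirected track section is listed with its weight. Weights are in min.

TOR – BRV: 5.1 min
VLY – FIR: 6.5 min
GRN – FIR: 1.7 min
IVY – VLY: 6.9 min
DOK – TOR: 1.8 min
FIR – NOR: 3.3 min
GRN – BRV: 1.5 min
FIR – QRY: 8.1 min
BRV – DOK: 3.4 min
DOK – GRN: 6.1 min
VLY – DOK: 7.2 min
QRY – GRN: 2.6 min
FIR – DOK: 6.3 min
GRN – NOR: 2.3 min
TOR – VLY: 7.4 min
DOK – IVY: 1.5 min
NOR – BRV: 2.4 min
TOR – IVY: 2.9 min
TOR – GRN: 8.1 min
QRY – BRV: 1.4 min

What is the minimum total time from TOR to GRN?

6.6 min

Candidate routes:
TOR - DOK - BRV - GRN: 1.8+3.4+1.5 = 6.7
TOR - DOK - GRN: 1.8+6.1 = 7.9
TOR - BRV - GRN: 5.1+1.5 = 6.6
TOR - GRN: 8.1 = 8.1
The minimum is 6.6 min via TOR - BRV - GRN.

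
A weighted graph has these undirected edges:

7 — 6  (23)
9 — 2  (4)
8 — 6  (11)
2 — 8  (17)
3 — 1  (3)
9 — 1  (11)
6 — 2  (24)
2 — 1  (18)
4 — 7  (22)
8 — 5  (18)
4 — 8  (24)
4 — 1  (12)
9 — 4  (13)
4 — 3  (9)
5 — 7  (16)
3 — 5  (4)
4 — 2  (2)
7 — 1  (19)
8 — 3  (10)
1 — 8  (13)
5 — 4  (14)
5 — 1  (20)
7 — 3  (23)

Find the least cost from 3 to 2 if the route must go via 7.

Shortest 3→7: 3–5–7 = 20
Shortest 7→2: 7–4–2 = 24
Total via 7: 20 + 24 = 44.

44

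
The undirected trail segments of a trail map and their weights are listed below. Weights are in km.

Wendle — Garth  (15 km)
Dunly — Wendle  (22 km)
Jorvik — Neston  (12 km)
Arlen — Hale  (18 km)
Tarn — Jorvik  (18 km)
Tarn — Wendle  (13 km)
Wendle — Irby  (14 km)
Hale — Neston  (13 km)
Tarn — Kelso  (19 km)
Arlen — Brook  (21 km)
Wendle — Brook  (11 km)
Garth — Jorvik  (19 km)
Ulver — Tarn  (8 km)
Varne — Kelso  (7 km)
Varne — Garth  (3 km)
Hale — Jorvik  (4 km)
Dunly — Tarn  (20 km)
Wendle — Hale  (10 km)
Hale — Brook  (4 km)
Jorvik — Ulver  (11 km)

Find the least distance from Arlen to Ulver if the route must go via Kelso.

78 km

Best Arlen to Kelso: Arlen → Hale → Jorvik → Garth → Varne → Kelso costing 51
Shortest Kelso→Ulver: Kelso → Tarn → Ulver = 27
Total via Kelso: 51 + 27 = 78 km.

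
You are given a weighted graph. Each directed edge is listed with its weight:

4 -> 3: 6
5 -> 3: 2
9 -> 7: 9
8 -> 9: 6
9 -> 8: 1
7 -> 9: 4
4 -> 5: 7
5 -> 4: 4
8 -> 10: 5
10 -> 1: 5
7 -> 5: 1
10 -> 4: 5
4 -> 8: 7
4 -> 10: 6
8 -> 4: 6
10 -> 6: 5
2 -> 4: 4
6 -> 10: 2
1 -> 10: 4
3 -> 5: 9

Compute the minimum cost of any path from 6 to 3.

13

Settle nodes by increasing distance from 6:
6: 0
10: 2  (via 6)
1: 7  (via 10)
4: 7  (via 10)
3: 13  (via 4)
Shortest route: 6–10–4–3 = 13.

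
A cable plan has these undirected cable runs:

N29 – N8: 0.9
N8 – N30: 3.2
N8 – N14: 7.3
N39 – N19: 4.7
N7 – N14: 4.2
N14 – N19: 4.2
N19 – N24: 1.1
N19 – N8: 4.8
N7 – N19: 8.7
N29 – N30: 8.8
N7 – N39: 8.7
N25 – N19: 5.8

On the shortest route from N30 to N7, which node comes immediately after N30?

N8

Candidate routes:
N30 → N29 → N8 → N14 → N7: 8.8+0.9+7.3+4.2 = 21.2
N30 → N8 → N14 → N7: 3.2+7.3+4.2 = 14.7
N30 → N8 → N19 → N7: 3.2+4.8+8.7 = 16.7
N30 → N8 → N19 → N14 → N7: 3.2+4.8+4.2+4.2 = 16.4
Cheapest is N30 → N8 → N14 → N7 at 14.7.
So from N30 the first move is to N8.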